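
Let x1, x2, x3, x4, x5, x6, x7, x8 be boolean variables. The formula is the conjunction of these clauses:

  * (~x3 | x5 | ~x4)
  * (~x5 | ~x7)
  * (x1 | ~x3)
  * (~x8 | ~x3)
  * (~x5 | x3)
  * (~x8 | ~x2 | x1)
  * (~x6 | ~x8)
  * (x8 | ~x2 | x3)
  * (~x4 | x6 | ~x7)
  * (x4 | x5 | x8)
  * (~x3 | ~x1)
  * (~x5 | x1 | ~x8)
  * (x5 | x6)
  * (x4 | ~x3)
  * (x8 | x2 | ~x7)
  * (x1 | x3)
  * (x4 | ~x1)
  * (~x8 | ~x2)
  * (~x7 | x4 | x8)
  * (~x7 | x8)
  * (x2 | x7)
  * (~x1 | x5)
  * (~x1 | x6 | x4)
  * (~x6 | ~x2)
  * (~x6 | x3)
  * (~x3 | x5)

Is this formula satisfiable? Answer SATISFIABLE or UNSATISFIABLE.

UNSATISFIABLE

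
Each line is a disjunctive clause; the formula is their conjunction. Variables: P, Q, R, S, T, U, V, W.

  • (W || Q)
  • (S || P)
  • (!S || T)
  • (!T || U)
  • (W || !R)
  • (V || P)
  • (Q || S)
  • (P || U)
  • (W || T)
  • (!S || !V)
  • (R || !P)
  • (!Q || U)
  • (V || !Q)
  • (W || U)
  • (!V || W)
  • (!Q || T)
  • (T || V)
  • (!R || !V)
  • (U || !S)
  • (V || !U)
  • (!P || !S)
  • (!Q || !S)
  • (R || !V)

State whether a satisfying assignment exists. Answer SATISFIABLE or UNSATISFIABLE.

UNSATISFIABLE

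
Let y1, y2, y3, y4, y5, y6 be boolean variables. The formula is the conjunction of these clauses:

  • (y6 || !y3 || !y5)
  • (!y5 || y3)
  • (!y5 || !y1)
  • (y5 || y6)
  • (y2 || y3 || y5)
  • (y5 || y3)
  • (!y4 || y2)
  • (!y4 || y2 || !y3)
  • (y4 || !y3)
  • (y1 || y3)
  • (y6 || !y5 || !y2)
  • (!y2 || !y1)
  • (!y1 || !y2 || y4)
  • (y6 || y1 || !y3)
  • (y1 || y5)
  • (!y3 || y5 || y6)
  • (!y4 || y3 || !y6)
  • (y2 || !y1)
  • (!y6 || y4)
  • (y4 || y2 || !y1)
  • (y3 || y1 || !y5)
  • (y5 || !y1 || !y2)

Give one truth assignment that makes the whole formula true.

y1=0  y2=1  y3=1  y4=1  y5=1  y6=1

Check each clause:
  1. (y6 || !y3 || !y5) — y6 is true.
  2. (!y5 || y3) — y3 is true.
  3. (!y1 || !y5) — !y1 is true.
  4. (y5 || y6) — y5 is true.
  5. (y2 || y5 || y3) — y2 is true.
  6. (y5 || y3) — y3 is true.
  7. (y2 || !y4) — y2 is true.
  8. (!y3 || y2 || !y4) — y2 is true.
  9. (!y3 || y4) — y4 is true.
  10. (y3 || y1) — y3 is true.
  11. (y6 || !y5 || !y2) — y6 is true.
  12. (!y1 || !y2) — !y1 is true.
  13. (!y2 || !y1 || y4) — y4 is true.
  14. (y1 || !y3 || y6) — y6 is true.
  15. (y5 || y1) — y5 is true.
  16. (!y3 || y6 || y5) — y5 is true.
  17. (!y4 || !y6 || y3) — y3 is true.
  18. (!y1 || y2) — y2 is true.
  19. (y4 || !y6) — y4 is true.
  20. (!y1 || y2 || y4) — y2 is true.
  21. (y1 || !y5 || y3) — y3 is true.
  22. (!y2 || y5 || !y1) — y5 is true.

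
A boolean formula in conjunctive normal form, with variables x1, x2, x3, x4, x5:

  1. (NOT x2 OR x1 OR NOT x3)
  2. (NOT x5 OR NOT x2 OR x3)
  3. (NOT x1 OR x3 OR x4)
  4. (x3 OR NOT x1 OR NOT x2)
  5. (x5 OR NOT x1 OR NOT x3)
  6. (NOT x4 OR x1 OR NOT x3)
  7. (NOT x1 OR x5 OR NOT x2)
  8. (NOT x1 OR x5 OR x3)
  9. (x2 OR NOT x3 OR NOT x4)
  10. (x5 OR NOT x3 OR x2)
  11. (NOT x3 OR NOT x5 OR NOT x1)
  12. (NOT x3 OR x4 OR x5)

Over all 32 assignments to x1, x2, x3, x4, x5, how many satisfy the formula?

Satisfying assignments:
  x1=0 x2=0 x3=0 x4=0 x5=0
  x1=0 x2=0 x3=0 x4=0 x5=1
  x1=0 x2=0 x3=0 x4=1 x5=0
  x1=0 x2=0 x3=0 x4=1 x5=1
  x1=0 x2=0 x3=1 x4=0 x5=1
  x1=0 x2=1 x3=0 x4=0 x5=0
  x1=0 x2=1 x3=0 x4=1 x5=0
  x1=1 x2=0 x3=0 x4=1 x5=1
That's 8 in total.

8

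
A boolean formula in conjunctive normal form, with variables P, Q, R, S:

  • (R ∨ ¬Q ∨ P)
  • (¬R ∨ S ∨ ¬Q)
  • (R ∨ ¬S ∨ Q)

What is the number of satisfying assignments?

Split on Q, then R.
  Q=T, R=T: remaining (P,S) ∈ {(F,T); (T,T)} — 2.
  Q=T, R=F: remaining (P,S) ∈ {(T,F); (T,T)} — 2.
  Q=F, R=T: remaining (P,S) ∈ {(F,F); (F,T); (T,F); (T,T)} — 4.
  Q=F, R=F: remaining (P,S) ∈ {(F,F); (T,F)} — 2.
Total: 2 + 2 + 4 + 2 = 10.

10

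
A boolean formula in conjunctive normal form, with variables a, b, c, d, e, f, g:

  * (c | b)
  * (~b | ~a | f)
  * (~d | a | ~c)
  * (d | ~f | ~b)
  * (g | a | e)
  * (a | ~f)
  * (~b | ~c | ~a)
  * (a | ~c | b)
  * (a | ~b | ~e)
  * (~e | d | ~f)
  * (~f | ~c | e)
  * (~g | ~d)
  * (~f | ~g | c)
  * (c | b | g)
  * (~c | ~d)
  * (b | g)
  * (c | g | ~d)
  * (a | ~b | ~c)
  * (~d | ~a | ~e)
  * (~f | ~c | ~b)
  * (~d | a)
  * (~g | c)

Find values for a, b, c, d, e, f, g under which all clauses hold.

Branch on a: take a = True.
The remaining clauses are satisfied by b = False, c = True, d = False, e = True, f = False, g = True.
Every clause has at least one true literal under this assignment.
Check each clause:
  1. (b | c) — c is true.
  2. (~b | f | ~a) — ~b is true.
  3. (~c | a | ~d) — a is true.
  4. (~f | d | ~b) — ~f is true.
  5. (e | g | a) — a is true.
  6. (~f | a) — a is true.
  7. (~c | ~a | ~b) — ~b is true.
  8. (~c | a | b) — a is true.
  9. (~b | ~e | a) — a is true.
  10. (d | ~f | ~e) — ~f is true.
  11. (~f | e | ~c) — ~f is true.
  12. (~d | ~g) — ~d is true.
  13. (~g | ~f | c) — ~f is true.
  14. (g | c | b) — c is true.
  15. (~d | ~c) — ~d is true.
  16. (b | g) — g is true.
  17. (c | ~d | g) — c is true.
  18. (~b | a | ~c) — a is true.
  19. (~d | ~a | ~e) — ~d is true.
  20. (~b | ~f | ~c) — ~f is true.
  21. (~d | a) — a is true.
  22. (c | ~g) — c is true.

a=1  b=0  c=1  d=0  e=1  f=0  g=1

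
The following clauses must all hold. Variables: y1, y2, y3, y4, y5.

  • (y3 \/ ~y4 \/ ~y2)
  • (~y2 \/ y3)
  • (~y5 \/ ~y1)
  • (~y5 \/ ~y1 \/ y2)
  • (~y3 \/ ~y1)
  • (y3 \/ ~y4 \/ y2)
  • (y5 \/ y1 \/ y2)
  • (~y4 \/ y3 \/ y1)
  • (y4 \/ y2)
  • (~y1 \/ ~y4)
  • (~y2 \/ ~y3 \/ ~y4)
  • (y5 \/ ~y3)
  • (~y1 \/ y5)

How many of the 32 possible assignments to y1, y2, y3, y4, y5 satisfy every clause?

2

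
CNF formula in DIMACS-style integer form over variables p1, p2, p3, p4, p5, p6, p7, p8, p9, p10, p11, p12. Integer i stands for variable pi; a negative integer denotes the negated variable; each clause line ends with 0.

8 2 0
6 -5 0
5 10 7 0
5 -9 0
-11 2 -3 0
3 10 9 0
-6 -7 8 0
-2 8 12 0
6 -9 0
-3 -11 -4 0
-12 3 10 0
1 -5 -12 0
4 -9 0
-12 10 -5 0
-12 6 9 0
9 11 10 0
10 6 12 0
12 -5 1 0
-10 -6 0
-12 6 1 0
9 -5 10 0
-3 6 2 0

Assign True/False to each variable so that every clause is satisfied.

p1 = True, p2 = False, p3 = False, p4 = True, p5 = True, p6 = True, p7 = False, p8 = True, p9 = True, p10 = False, p11 = True, p12 = False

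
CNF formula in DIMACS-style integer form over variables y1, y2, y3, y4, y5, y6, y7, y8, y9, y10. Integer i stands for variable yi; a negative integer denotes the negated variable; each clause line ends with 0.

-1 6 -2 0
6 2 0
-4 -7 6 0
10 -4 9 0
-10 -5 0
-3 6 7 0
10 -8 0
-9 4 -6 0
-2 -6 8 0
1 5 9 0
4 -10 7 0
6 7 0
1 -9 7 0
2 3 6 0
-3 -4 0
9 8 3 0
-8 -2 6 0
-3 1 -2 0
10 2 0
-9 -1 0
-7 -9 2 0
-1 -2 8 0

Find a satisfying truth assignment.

Try y1 = True.
  then y9 is forced to False.
Branch on y2: take y2 = True.
  then y6 is forced to True.
  then y8 is forced to True.
  then y10 is forced to True.
  then y5 is forced to False.
The remaining clauses are satisfied by y3 = False, y4 = True, y7 = False.

y1=1, y2=1, y3=0, y4=1, y5=0, y6=1, y7=0, y8=1, y9=0, y10=1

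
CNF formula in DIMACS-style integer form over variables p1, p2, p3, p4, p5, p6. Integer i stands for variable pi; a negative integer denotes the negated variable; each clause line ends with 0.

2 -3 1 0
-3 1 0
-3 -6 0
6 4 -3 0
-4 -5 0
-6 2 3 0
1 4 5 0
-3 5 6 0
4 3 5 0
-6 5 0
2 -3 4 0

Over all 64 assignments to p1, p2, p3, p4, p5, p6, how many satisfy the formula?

10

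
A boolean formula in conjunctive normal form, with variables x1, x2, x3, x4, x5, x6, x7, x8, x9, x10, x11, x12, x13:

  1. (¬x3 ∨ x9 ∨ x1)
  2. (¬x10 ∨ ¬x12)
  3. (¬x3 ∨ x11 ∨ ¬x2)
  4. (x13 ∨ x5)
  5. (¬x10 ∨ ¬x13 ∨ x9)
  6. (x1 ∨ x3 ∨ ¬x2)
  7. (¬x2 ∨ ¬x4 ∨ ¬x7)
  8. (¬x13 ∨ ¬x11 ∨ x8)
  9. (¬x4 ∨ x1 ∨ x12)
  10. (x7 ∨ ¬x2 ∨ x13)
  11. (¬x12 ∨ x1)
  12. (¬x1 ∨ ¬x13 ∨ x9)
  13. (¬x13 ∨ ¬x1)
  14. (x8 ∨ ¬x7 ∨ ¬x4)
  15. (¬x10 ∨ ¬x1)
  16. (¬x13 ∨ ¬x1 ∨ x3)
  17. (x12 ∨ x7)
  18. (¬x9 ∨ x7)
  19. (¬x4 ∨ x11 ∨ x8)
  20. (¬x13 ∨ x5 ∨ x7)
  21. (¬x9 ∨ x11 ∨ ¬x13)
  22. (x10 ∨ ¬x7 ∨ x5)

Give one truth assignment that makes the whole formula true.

x1=False, x2=False, x3=False, x4=False, x5=True, x6=True, x7=True, x8=True, x9=True, x10=False, x11=False, x12=False, x13=False

x2 occurs only negated in the remaining clauses — set x2 = False.
x4 occurs only negated in the remaining clauses — set x4 = False.
Set x1 = False and propagate.
  then x12 is forced to False.
  then x7 is forced to True.
The remaining clauses are satisfied by x3 = False, x5 = True, x6 = True, x8 = True, x9 = True, x10 = False, x11 = False, x13 = False.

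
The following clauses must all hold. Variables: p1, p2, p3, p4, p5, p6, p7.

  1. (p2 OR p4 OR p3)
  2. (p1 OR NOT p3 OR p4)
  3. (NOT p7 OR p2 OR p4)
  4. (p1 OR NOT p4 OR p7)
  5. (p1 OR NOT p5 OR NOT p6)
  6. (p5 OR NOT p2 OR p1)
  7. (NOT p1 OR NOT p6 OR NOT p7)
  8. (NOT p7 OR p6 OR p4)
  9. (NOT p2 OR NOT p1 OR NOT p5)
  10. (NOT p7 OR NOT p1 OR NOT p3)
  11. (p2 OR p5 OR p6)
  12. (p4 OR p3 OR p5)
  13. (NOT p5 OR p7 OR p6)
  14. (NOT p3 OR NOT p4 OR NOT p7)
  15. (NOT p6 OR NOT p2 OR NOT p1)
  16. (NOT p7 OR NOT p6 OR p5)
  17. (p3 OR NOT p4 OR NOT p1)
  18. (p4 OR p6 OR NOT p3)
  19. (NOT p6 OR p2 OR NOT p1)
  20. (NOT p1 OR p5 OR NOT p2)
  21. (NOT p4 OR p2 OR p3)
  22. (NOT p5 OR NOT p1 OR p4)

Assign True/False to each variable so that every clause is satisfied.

p1=0, p2=1, p3=0, p4=1, p5=1, p6=0, p7=1

Set p1 = False and propagate.
Try p2 = True.
  then p5 is forced to True.
  then p6 is forced to False.
  then p7 is forced to True.
  then p4 is forced to True.
  then p3 is forced to False.
Check each clause:
  1. (p2 OR p3 OR p4) — p2 is true.
  2. (p4 OR p1 OR NOT p3) — p4 is true.
  3. (NOT p7 OR p4 OR p2) — p2 is true.
  4. (p7 OR NOT p4 OR p1) — p7 is true.
  5. (NOT p5 OR NOT p6 OR p1) — NOT p6 is true.
  6. (p1 OR NOT p2 OR p5) — p5 is true.
  7. (NOT p6 OR NOT p1 OR NOT p7) — NOT p6 is true.
  8. (p6 OR NOT p7 OR p4) — p4 is true.
  9. (NOT p1 OR NOT p5 OR NOT p2) — NOT p1 is true.
  10. (NOT p7 OR NOT p3 OR NOT p1) — NOT p3 is true.
  11. (p2 OR p5 OR p6) — p2 is true.
  12. (p3 OR p5 OR p4) — p4 is true.
  13. (p6 OR p7 OR NOT p5) — p7 is true.
  14. (NOT p4 OR NOT p7 OR NOT p3) — NOT p3 is true.
  15. (NOT p2 OR NOT p6 OR NOT p1) — NOT p6 is true.
  16. (p5 OR NOT p6 OR NOT p7) — NOT p6 is true.
  17. (NOT p4 OR p3 OR NOT p1) — NOT p1 is true.
  18. (p6 OR p4 OR NOT p3) — p4 is true.
  19. (NOT p6 OR NOT p1 OR p2) — NOT p6 is true.
  20. (NOT p2 OR NOT p1 OR p5) — p5 is true.
  21. (p3 OR p2 OR NOT p4) — p2 is true.
  22. (NOT p5 OR p4 OR NOT p1) — p4 is true.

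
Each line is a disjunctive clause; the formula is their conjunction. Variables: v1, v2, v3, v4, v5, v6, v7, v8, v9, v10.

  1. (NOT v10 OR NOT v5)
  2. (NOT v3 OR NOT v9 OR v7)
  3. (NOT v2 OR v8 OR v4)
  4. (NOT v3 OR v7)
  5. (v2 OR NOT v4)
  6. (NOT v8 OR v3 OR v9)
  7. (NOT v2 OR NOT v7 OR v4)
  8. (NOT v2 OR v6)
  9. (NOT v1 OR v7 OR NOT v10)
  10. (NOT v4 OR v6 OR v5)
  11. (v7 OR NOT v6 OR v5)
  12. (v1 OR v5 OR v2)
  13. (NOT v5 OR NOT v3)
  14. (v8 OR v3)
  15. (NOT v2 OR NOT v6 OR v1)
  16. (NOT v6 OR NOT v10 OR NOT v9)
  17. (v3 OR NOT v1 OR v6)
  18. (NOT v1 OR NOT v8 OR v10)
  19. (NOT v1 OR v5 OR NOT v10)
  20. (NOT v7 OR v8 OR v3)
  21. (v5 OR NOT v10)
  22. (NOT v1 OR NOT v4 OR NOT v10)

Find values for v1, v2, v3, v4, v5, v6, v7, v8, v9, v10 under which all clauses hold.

v1 = False, v2 = False, v3 = False, v4 = False, v5 = True, v6 = False, v7 = False, v8 = True, v9 = True, v10 = False

Check each clause:
  1. (NOT v5 OR NOT v10) — NOT v10 is true.
  2. (NOT v9 OR v7 OR NOT v3) — NOT v3 is true.
  3. (v8 OR v4 OR NOT v2) — v8 is true.
  4. (v7 OR NOT v3) — NOT v3 is true.
  5. (NOT v4 OR v2) — NOT v4 is true.
  6. (v3 OR v9 OR NOT v8) — v9 is true.
  7. (NOT v7 OR NOT v2 OR v4) — NOT v7 is true.
  8. (NOT v2 OR v6) — NOT v2 is true.
  9. (v7 OR NOT v1 OR NOT v10) — NOT v10 is true.
  10. (v5 OR NOT v4 OR v6) — NOT v4 is true.
  11. (v7 OR NOT v6 OR v5) — NOT v6 is true.
  12. (v5 OR v2 OR v1) — v5 is true.
  13. (NOT v3 OR NOT v5) — NOT v3 is true.
  14. (v8 OR v3) — v8 is true.
  15. (NOT v2 OR NOT v6 OR v1) — NOT v6 is true.
  16. (NOT v9 OR NOT v6 OR NOT v10) — NOT v6 is true.
  17. (v6 OR v3 OR NOT v1) — NOT v1 is true.
  18. (v10 OR NOT v8 OR NOT v1) — NOT v1 is true.
  19. (NOT v10 OR v5 OR NOT v1) — v5 is true.
  20. (v3 OR v8 OR NOT v7) — v8 is true.
  21. (v5 OR NOT v10) — v5 is true.
  22. (NOT v4 OR NOT v1 OR NOT v10) — NOT v4 is true.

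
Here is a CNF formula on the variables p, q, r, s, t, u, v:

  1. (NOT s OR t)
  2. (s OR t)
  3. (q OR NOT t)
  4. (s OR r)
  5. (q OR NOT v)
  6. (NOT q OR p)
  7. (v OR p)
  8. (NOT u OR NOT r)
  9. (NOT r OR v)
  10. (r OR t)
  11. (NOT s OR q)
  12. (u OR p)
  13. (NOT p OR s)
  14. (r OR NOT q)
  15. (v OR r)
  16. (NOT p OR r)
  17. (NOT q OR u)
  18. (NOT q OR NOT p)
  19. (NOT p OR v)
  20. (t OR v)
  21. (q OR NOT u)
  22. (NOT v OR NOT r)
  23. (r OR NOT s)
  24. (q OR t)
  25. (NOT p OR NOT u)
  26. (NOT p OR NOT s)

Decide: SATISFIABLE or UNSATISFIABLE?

p = True:
  propagation gives s=True; an empty clause results — contradiction.
p = False:
  propagation gives q=False, t=False; an empty clause results — contradiction.
Every branch closes, so no satisfying assignment exists.

UNSATISFIABLE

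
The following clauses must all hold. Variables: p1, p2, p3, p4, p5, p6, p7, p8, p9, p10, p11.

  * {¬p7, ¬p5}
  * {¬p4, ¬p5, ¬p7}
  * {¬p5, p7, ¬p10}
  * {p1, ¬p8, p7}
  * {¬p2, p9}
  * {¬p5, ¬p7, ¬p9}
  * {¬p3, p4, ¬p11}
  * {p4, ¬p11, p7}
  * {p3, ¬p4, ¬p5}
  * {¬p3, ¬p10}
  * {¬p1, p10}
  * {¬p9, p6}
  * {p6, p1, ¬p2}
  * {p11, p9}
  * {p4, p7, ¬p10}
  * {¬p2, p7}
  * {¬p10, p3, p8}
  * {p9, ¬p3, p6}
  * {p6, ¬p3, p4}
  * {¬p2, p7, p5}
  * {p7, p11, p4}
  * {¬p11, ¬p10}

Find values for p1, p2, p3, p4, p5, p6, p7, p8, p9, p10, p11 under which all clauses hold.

Pure literal: p6 appears only positively; assign p6 = True.
Branch on p1: take p1 = True.
  then p10 is forced to True.
  then p3 is forced to False.
  then p8 is forced to True.
  then p11 is forced to False.
  then p9 is forced to True.
For the remaining variables, p2 = True, p4 = True, p5 = False, p7 = True works.
Every clause has at least one true literal under this assignment.

p1=True, p2=True, p3=False, p4=True, p5=False, p6=True, p7=True, p8=True, p9=True, p10=True, p11=False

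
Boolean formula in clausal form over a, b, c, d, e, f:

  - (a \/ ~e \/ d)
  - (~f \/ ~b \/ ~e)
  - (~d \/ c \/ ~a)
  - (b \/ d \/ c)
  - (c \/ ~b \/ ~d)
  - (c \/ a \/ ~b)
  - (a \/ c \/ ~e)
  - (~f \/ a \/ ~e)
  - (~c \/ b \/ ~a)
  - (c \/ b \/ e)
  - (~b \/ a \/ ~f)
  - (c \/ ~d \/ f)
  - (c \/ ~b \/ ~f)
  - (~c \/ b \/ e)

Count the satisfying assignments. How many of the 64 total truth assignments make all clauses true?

12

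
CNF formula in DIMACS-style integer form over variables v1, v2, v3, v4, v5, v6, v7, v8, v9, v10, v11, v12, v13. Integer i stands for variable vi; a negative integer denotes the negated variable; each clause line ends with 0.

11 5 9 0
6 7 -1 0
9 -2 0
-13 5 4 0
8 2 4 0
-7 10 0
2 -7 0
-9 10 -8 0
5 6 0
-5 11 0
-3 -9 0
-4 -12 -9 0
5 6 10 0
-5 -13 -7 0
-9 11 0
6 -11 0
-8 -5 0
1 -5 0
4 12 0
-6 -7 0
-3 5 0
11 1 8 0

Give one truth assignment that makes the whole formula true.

v1=1, v2=0, v3=0, v4=1, v5=1, v6=1, v7=0, v8=0, v9=1, v10=0, v11=1, v12=0, v13=1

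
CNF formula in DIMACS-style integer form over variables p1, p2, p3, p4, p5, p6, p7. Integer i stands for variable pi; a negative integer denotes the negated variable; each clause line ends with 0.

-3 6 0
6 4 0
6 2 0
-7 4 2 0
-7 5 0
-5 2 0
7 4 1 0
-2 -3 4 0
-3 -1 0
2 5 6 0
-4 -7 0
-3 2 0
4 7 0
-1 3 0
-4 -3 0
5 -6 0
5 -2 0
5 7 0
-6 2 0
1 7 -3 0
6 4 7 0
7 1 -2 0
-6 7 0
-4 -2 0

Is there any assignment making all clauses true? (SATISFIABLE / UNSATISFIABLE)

SATISFIABLE

Set p1 = False and propagate.
Try p2 = True.
  then p5 is forced to True.
  then p7 is forced to True.
  then p4 is forced to False.
  then p6 is forced to True.
  then p3 is forced to False.
Every clause has at least one true literal under this assignment.
So p1=F, p2=T, p3=F, p4=F, p5=T, p6=T, p7=T is a satisfying assignment.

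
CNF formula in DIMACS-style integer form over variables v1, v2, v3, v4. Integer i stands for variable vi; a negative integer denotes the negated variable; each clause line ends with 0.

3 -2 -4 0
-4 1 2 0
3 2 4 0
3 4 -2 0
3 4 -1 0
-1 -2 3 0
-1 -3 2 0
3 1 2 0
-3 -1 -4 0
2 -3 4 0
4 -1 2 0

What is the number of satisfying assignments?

The models are:
  v1=0 v2=1 v3=1 v4=0
  v1=0 v2=1 v3=1 v4=1
  v1=1 v2=0 v3=0 v4=1
  v1=1 v2=1 v3=1 v4=0
Count: 4.

4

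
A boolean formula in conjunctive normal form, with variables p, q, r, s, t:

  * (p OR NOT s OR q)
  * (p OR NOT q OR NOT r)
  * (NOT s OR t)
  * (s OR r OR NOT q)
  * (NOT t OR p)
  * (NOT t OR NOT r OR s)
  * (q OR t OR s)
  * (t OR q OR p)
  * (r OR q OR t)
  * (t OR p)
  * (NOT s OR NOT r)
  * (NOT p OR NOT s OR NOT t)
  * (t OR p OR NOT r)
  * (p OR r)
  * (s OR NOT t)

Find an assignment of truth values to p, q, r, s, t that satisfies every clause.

p=T, q=T, r=T, s=F, t=F

Check each clause:
  1. (p OR q OR NOT s) — p is true.
  2. (NOT r OR p OR NOT q) — p is true.
  3. (NOT s OR t) — NOT s is true.
  4. (NOT q OR s OR r) — r is true.
  5. (NOT t OR p) — p is true.
  6. (NOT r OR s OR NOT t) — NOT t is true.
  7. (s OR t OR q) — q is true.
  8. (p OR t OR q) — p is true.
  9. (q OR t OR r) — q is true.
  10. (t OR p) — p is true.
  11. (NOT s OR NOT r) — NOT s is true.
  12. (NOT s OR NOT t OR NOT p) — NOT t is true.
  13. (p OR t OR NOT r) — p is true.
  14. (p OR r) — p is true.
  15. (NOT t OR s) — NOT t is true.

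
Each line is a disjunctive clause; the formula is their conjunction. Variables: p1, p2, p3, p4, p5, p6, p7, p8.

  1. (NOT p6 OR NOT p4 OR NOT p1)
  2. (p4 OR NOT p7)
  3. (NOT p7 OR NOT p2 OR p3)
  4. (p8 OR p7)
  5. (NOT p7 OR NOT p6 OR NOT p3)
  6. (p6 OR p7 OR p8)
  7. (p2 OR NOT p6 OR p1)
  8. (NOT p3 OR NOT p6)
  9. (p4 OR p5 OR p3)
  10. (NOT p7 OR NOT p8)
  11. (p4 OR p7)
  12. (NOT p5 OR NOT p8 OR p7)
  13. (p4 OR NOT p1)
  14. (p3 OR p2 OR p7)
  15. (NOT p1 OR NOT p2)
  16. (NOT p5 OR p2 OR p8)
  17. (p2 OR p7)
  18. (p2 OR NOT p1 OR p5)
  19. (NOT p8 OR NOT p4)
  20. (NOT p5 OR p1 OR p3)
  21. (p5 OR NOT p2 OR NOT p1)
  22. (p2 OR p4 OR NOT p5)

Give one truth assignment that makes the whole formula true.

p1 = False, p2 = True, p3 = True, p4 = True, p5 = False, p6 = False, p7 = True, p8 = False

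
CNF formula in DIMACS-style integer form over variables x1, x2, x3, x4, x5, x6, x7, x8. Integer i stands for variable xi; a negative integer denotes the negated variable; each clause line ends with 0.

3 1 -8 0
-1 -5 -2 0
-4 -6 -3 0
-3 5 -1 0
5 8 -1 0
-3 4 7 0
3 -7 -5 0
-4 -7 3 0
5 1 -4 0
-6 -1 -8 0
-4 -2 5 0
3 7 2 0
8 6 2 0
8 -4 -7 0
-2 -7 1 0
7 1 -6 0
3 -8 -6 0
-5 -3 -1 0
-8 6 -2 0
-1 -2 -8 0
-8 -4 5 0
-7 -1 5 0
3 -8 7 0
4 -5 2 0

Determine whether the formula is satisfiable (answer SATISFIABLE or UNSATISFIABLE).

SATISFIABLE

Try x1 = False.
The remaining clauses are satisfied by x2 = True, x3 = False, x4 = True, x5 = True, x6 = False, x7 = False, x8 = False.
Every clause has at least one true literal under this assignment.
So x1=False, x2=True, x3=False, x4=True, x5=True, x6=False, x7=False, x8=False is a satisfying assignment.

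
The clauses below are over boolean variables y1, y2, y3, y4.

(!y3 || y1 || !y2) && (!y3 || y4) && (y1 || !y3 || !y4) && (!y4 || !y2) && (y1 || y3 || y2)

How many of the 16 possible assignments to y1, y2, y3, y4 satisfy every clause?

5

Satisfying assignments:
  y1=F y2=T y3=F y4=F
  y1=T y2=F y3=F y4=F
  y1=T y2=F y3=F y4=T
  y1=T y2=F y3=T y4=T
  y1=T y2=T y3=F y4=F
That's 5 in total.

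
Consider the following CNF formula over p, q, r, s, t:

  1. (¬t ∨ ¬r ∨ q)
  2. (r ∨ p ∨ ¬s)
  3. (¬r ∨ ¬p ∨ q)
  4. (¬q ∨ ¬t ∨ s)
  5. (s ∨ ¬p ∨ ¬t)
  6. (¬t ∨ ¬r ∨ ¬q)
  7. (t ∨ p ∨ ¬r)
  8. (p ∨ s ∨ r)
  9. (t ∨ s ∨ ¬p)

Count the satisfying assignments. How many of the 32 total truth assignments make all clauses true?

The models are:
  p=1 q=0 r=0 s=1 t=0
  p=1 q=0 r=0 s=1 t=1
  p=1 q=1 r=0 s=1 t=0
  p=1 q=1 r=0 s=1 t=1
  p=1 q=1 r=1 s=1 t=0
Count: 5.

5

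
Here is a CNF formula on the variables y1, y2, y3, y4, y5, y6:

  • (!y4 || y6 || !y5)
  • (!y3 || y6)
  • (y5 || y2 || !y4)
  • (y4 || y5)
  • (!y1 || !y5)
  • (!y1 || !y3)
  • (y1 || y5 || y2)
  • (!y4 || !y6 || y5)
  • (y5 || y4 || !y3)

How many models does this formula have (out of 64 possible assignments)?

Split on y5, then y4.
  y5=T, y4=T: remaining (y1,y2,y3,y6) ∈ {(F,F,F,T); (F,F,T,T); (F,T,F,T); (F,T,T,T)} — 4.
  y5=T, y4=F: y2 free; 3 ways for (y1,y3,y6) × 2^1 = 6.
  y5=F, y4=T: remaining (y1,y2,y3,y6) ∈ {(F,T,F,F); (T,T,F,F)} — 2.
  y5=F, y4=F: a clause becomes empty — 0.
Total: 4 + 6 + 2 + 0 = 12.

12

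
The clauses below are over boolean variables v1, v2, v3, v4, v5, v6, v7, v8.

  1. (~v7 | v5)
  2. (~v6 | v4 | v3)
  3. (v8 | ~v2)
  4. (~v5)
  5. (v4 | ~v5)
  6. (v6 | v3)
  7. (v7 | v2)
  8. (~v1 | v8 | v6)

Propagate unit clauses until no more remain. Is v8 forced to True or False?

Unit clause (~v5) sets v5 = False.
(~v7 | v5): since v5 = False, the clause reduces to (~v7). v7 = False.
From (v2 | v7) and v7 = False: v2 = True.
In (~v2 | v8), ~v2 is now false; v8 must hold, so v8 = True.

True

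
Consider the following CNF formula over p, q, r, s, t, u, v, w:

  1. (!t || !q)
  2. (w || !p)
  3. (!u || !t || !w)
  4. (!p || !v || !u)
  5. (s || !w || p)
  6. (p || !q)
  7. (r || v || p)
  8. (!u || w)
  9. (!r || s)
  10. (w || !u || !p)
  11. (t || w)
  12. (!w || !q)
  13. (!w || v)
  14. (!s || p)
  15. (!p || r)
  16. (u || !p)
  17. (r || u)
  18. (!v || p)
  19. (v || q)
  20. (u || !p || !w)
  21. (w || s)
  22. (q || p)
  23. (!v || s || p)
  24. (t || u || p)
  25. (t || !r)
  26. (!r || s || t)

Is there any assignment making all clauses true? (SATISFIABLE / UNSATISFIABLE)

p = True:
  propagation gives w=True, q=False, v=True, u=False; an empty clause results — contradiction.
p = False:
  propagation gives q=False; an empty clause results — contradiction.
Every branch closes, so no satisfying assignment exists.

UNSATISFIABLE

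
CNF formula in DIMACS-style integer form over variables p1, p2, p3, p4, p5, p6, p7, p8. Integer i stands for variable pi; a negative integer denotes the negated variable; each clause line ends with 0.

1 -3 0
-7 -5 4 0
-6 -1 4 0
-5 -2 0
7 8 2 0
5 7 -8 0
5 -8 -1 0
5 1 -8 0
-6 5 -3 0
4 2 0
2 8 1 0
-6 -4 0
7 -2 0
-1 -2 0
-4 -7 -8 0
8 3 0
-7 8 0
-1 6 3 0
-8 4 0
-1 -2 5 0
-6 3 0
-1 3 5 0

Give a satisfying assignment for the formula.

p1=F  p2=F  p3=F  p4=T  p5=T  p6=F  p7=F  p8=T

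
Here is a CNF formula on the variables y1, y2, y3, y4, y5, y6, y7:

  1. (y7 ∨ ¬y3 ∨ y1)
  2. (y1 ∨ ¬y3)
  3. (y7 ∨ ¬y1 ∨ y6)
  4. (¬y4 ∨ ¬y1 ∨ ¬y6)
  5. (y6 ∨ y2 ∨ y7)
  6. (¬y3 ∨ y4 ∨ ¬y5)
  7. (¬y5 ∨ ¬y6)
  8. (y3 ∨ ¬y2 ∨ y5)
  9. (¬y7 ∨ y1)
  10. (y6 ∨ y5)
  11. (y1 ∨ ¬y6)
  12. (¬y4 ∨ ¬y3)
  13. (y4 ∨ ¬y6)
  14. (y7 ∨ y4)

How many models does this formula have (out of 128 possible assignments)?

5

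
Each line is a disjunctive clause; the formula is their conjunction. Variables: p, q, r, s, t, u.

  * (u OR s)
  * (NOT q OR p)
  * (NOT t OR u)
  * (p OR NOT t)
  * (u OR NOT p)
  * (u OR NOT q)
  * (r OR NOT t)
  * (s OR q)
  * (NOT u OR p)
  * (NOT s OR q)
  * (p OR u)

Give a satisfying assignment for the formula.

p=True, q=True, r=False, s=False, t=False, u=True

Check each clause:
  1. (u OR s) — u is true.
  2. (NOT q OR p) — p is true.
  3. (NOT t OR u) — NOT t is true.
  4. (p OR NOT t) — p is true.
  5. (NOT p OR u) — u is true.
  6. (NOT q OR u) — u is true.
  7. (NOT t OR r) — NOT t is true.
  8. (q OR s) — q is true.
  9. (p OR NOT u) — p is true.
  10. (NOT s OR q) — q is true.
  11. (u OR p) — p is true.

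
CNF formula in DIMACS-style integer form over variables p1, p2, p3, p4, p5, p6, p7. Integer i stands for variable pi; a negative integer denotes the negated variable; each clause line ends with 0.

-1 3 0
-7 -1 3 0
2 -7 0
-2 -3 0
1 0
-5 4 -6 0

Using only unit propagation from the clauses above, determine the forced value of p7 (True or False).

False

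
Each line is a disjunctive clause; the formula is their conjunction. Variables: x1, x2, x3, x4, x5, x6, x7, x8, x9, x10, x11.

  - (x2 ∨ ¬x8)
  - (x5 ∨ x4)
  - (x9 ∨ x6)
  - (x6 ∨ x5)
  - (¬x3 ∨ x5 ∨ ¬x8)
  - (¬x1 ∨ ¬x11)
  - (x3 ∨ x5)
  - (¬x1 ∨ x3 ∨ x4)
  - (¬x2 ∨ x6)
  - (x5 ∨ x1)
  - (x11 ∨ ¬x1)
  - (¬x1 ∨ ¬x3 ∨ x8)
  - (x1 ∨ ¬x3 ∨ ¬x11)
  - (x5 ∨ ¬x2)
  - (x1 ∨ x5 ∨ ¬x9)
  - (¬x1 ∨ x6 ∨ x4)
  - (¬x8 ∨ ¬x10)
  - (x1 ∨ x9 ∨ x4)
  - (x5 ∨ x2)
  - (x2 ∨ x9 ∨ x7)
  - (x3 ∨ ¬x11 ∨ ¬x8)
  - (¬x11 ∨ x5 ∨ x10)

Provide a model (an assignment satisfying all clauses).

x1 = F, x2 = F, x3 = T, x4 = F, x5 = T, x6 = T, x7 = T, x8 = F, x9 = T, x10 = T, x11 = F

Check each clause:
  1. (¬x8 ∨ x2) — ¬x8 is true.
  2. (x5 ∨ x4) — x5 is true.
  3. (x9 ∨ x6) — x9 is true.
  4. (x5 ∨ x6) — x5 is true.
  5. (x5 ∨ ¬x8 ∨ ¬x3) — ¬x8 is true.
  6. (¬x11 ∨ ¬x1) — ¬x11 is true.
  7. (x5 ∨ x3) — x3 is true.
  8. (x3 ∨ x4 ∨ ¬x1) — x3 is true.
  9. (¬x2 ∨ x6) — x6 is true.
  10. (x5 ∨ x1) — x5 is true.
  11. (¬x1 ∨ x11) — ¬x1 is true.
  12. (x8 ∨ ¬x1 ∨ ¬x3) — ¬x1 is true.
  13. (¬x11 ∨ ¬x3 ∨ x1) — ¬x11 is true.
  14. (¬x2 ∨ x5) — x5 is true.
  15. (¬x9 ∨ x1 ∨ x5) — x5 is true.
  16. (¬x1 ∨ x4 ∨ x6) — x6 is true.
  17. (¬x10 ∨ ¬x8) — ¬x8 is true.
  18. (x9 ∨ x1 ∨ x4) — x9 is true.
  19. (x5 ∨ x2) — x5 is true.
  20. (x2 ∨ x9 ∨ x7) — x9 is true.
  21. (¬x8 ∨ ¬x11 ∨ x3) — ¬x8 is true.
  22. (x5 ∨ ¬x11 ∨ x10) — x5 is true.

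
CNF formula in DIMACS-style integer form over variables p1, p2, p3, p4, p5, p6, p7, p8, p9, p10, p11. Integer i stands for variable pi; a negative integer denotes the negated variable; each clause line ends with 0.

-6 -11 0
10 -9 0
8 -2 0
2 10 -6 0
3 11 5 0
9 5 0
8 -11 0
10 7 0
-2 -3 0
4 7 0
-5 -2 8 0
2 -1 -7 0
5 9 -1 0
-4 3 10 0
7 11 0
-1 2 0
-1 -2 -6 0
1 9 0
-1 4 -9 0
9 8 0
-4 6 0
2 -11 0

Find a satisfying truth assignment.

p1=False, p2=False, p3=True, p4=False, p5=False, p6=False, p7=True, p8=False, p9=True, p10=True, p11=False

Check each clause:
  1. (~p11 | ~p6) — ~p6 is true.
  2. (~p9 | p10) — p10 is true.
  3. (p8 | ~p2) — ~p2 is true.
  4. (p2 | p10 | ~p6) — p10 is true.
  5. (p3 | p11 | p5) — p3 is true.
  6. (p5 | p9) — p9 is true.
  7. (~p11 | p8) — ~p11 is true.
  8. (p7 | p10) — p10 is true.
  9. (~p2 | ~p3) — ~p2 is true.
  10. (p7 | p4) — p7 is true.
  11. (p8 | ~p2 | ~p5) — ~p5 is true.
  12. (~p7 | ~p1 | p2) — ~p1 is true.
  13. (~p1 | p9 | p5) — p9 is true.
  14. (p10 | ~p4 | p3) — p10 is true.
  15. (p7 | p11) — p7 is true.
  16. (p2 | ~p1) — ~p1 is true.
  17. (~p2 | ~p6 | ~p1) — ~p6 is true.
  18. (p1 | p9) — p9 is true.
  19. (~p9 | p4 | ~p1) — ~p1 is true.
  20. (p9 | p8) — p9 is true.
  21. (~p4 | p6) — ~p4 is true.
  22. (p2 | ~p11) — ~p11 is true.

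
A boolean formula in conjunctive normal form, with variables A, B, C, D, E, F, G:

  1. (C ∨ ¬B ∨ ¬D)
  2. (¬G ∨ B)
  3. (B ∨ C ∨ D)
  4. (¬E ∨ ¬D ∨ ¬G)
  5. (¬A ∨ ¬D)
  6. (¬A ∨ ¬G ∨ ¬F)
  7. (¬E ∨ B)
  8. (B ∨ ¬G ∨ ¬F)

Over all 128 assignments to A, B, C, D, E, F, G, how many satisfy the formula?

Case analysis on B and D:
  B=1, D=1: F free; 3 ways for (A,C,E,G) × 2^1 = 6.
  B=1, D=0: C, E free; 7 ways for (A,F,G) × 2^2 = 28.
  B=0, D=1: remaining (A,C,E,F,G) ∈ {(0,0,0,0,0); (0,0,0,1,0); (0,1,0,0,0); (0,1,0,1,0)} — 4.
  B=0, D=0: remaining (A,C,E,F,G) ∈ {(0,1,0,0,0); (0,1,0,1,0); (1,1,0,0,0); (1,1,0,1,0)} — 4.
Total: 6 + 28 + 4 + 4 = 42.

42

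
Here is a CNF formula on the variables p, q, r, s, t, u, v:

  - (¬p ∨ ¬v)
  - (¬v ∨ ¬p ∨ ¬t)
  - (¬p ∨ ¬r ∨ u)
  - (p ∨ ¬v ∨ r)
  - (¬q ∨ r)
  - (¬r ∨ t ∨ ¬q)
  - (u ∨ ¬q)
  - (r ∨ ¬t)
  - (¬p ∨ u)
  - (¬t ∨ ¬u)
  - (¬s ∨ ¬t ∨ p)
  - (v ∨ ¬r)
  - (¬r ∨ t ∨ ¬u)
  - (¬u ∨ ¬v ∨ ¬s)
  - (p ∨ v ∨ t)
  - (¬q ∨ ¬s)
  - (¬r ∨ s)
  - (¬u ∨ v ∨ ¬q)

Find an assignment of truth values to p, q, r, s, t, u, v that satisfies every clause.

p=True, q=False, r=False, s=False, t=False, u=True, v=False

Pure literal: q appears only negated; assign q = False.
Try p = True.
  then v is forced to False.
  then u is forced to True.
  then t is forced to False.
  then r is forced to False.
s is now unconstrained; take s = False.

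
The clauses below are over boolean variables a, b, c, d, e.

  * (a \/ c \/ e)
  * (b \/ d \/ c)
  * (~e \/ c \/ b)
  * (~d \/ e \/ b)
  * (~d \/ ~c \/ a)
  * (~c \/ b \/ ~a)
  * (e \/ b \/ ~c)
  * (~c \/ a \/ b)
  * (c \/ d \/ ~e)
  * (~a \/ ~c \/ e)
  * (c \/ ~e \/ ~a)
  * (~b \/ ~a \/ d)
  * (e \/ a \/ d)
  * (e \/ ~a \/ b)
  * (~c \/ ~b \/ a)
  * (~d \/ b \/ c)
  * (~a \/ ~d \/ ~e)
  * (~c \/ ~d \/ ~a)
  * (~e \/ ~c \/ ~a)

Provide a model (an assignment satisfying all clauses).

a=T, b=T, c=F, d=T, e=F

Check each clause:
  1. (c \/ a \/ e) — a is true.
  2. (d \/ b \/ c) — b is true.
  3. (b \/ c \/ ~e) — b is true.
  4. (b \/ e \/ ~d) — b is true.
  5. (~c \/ a \/ ~d) — a is true.
  6. (~a \/ b \/ ~c) — b is true.
  7. (e \/ ~c \/ b) — b is true.
  8. (a \/ ~c \/ b) — a is true.
  9. (~e \/ c \/ d) — d is true.
  10. (~a \/ ~c \/ e) — ~c is true.
  11. (~e \/ c \/ ~a) — ~e is true.
  12. (d \/ ~a \/ ~b) — d is true.
  13. (e \/ d \/ a) — a is true.
  14. (b \/ ~a \/ e) — b is true.
  15. (~c \/ a \/ ~b) — a is true.
  16. (c \/ b \/ ~d) — b is true.
  17. (~a \/ ~e \/ ~d) — ~e is true.
  18. (~d \/ ~a \/ ~c) — ~c is true.
  19. (~e \/ ~a \/ ~c) — ~e is true.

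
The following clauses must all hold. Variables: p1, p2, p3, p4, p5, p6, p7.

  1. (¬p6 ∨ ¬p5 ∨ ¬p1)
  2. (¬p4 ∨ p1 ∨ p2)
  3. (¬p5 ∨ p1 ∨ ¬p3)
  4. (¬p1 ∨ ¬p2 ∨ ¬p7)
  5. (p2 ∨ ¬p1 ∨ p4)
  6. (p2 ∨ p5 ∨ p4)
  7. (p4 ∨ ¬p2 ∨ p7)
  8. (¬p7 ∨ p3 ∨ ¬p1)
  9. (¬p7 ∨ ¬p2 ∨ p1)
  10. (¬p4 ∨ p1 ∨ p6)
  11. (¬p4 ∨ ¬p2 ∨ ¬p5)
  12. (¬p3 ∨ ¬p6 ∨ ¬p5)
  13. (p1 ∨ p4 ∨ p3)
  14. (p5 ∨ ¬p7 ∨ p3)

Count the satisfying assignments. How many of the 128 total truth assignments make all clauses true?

15

Split on p1, then p2.
  p1=T, p2=T: remaining (p3,p4,p5,p6,p7) ∈ {(F,T,F,F,F); (F,T,F,T,F); (T,T,F,F,F); (T,T,F,T,F)} — 4.
  p1=T, p2=F: 9 of the 32 assignments to (p3,p4,p5,p6,p7) work.
  p1=F, p2=T: remaining (p3,p4,p5,p6,p7) ∈ {(F,T,F,T,F); (T,T,F,T,F)} — 2.
  p1=F, p2=F: a clause becomes empty — 0.
Total: 4 + 9 + 2 + 0 = 15.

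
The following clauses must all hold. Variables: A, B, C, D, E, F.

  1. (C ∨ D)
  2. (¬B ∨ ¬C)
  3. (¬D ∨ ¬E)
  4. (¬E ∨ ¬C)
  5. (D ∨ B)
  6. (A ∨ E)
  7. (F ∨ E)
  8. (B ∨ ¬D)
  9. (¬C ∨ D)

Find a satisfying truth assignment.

A=T, B=T, C=F, D=T, E=F, F=T

Check each clause:
  1. (D ∨ C) — D is true.
  2. (¬B ∨ ¬C) — ¬C is true.
  3. (¬D ∨ ¬E) — ¬E is true.
  4. (¬C ∨ ¬E) — ¬E is true.
  5. (D ∨ B) — B is true.
  6. (A ∨ E) — A is true.
  7. (E ∨ F) — F is true.
  8. (B ∨ ¬D) — B is true.
  9. (¬C ∨ D) — D is true.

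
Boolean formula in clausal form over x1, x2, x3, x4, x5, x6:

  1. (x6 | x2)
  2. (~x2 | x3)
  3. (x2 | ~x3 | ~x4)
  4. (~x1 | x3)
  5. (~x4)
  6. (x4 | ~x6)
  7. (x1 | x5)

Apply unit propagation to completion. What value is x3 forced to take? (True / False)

Unit clause (~x4) sets x4 = False.
In (x4 | ~x6), x4 is now false; ~x6 must hold, so x6 = False.
(x2 | x6): since x6 = False, the clause reduces to (x2). x2 = True.
(~x2 | x3): since x2 = True, the clause reduces to (x3). x3 = True.

True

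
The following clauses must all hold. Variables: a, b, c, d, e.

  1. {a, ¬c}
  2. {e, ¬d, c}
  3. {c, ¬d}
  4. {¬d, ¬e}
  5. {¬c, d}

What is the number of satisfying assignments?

Case analysis on c and d:
  c=T, d=T: remaining (a,b,e) ∈ {(T,F,F); (T,T,F)} — 2.
  c=T, d=F: a clause becomes empty — 0.
  c=F, d=T: a clause becomes empty — 0.
  c=F, d=F: a, b, e free → 2^3 = 8.
Total: 2 + 0 + 0 + 8 = 10.

10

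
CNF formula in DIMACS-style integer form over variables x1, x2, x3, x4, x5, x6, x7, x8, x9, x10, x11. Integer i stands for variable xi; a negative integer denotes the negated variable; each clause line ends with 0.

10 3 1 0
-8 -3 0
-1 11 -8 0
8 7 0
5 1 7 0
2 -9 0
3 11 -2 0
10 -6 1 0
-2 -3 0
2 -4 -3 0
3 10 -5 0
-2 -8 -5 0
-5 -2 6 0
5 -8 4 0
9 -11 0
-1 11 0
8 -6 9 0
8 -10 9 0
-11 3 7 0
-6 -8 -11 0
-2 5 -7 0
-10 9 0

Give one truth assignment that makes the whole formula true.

x1 = False, x2 = False, x3 = True, x4 = False, x5 = True, x6 = False, x7 = True, x8 = False, x9 = False, x10 = False, x11 = False

Try x1 = False.
Set x2 = False and propagate.
  then x9 is forced to False.
  then x11 is forced to False.
  then x10 is forced to False.
  then x3 is forced to True.
  then x8 is forced to False.
  then x7 is forced to True.
  then x6 is forced to False.
  then x4 is forced to False.
x5 is now unconstrained; take x5 = True.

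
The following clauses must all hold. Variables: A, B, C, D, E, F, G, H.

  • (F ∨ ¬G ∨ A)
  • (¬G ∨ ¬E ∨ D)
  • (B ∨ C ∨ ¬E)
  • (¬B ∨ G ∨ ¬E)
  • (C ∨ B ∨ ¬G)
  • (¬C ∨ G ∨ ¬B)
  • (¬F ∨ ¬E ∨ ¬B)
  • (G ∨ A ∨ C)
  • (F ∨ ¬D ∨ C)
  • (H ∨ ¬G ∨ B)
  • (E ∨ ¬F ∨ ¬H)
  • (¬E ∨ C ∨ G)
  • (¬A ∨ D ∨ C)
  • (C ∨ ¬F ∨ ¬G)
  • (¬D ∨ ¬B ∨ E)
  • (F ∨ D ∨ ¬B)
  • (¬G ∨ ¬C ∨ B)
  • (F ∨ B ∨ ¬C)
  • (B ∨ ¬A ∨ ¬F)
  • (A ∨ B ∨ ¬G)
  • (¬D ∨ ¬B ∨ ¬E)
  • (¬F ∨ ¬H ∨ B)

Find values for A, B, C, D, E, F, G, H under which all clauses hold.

A = 0, B = 0, C = 1, D = 1, E = 0, F = 1, G = 0, H = 0

Check each clause:
  1. (A ∨ F ∨ ¬G) — ¬G is true.
  2. (¬E ∨ ¬G ∨ D) — ¬G is true.
  3. (¬E ∨ B ∨ C) — C is true.
  4. (¬E ∨ ¬B ∨ G) — ¬E is true.
  5. (B ∨ ¬G ∨ C) — ¬G is true.
  6. (¬C ∨ ¬B ∨ G) — ¬B is true.
  7. (¬B ∨ ¬E ∨ ¬F) — ¬E is true.
  8. (G ∨ A ∨ C) — C is true.
  9. (F ∨ ¬D ∨ C) — C is true.
  10. (B ∨ H ∨ ¬G) — ¬G is true.
  11. (¬F ∨ ¬H ∨ E) — ¬H is true.
  12. (G ∨ C ∨ ¬E) — C is true.
  13. (D ∨ C ∨ ¬A) — C is true.
  14. (¬G ∨ ¬F ∨ C) — ¬G is true.
  15. (¬B ∨ ¬D ∨ E) — ¬B is true.
  16. (D ∨ F ∨ ¬B) — D is true.
  17. (B ∨ ¬C ∨ ¬G) — ¬G is true.
  18. (B ∨ ¬C ∨ F) — F is true.
  19. (¬F ∨ B ∨ ¬A) — ¬A is true.
  20. (B ∨ A ∨ ¬G) — ¬G is true.
  21. (¬B ∨ ¬E ∨ ¬D) — ¬E is true.
  22. (B ∨ ¬F ∨ ¬H) — ¬H is true.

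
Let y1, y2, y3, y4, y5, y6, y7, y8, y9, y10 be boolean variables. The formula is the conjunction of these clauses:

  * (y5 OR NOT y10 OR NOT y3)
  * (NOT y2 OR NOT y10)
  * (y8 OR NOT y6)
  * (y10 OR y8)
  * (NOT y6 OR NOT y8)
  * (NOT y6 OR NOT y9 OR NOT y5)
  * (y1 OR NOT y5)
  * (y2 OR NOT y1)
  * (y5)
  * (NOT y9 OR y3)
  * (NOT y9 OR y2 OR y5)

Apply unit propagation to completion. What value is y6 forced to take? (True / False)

False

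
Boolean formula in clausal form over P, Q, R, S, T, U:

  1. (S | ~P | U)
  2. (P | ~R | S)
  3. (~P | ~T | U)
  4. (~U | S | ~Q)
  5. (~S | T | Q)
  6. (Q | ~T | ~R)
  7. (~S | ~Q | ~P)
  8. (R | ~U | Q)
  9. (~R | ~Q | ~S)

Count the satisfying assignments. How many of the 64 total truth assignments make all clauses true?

10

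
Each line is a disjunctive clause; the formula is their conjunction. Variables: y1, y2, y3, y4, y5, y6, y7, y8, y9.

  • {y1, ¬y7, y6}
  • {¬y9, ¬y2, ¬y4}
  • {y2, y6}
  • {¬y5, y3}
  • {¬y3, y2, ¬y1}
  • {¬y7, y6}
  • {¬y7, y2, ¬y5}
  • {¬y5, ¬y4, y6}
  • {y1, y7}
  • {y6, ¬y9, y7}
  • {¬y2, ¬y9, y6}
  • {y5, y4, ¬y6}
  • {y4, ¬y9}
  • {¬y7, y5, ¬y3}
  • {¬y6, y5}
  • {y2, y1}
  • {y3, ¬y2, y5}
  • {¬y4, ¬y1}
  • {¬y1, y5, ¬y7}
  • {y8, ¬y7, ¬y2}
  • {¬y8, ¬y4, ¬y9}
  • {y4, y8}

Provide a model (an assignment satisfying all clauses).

Pure literal: y9 appears only negated; assign y9 = False.
Set y1 = False and propagate.
  then y7 is forced to True.
  then y6 is forced to True.
  then y5 is forced to True.
  then y3 is forced to True.
  then y2 is forced to True.
  then y8 is forced to True.
y4 is now unconstrained; take y4 = True.
Check each clause:
  1. {y6, ¬y7, y1} — y6 is true.
  2. {¬y2, ¬y9, ¬y4} — ¬y9 is true.
  3. {y2, y6} — y2 is true.
  4. {y3, ¬y5} — y3 is true.
  5. {y2, ¬y3, ¬y1} — y2 is true.
  6. {¬y7, y6} — y6 is true.
  7. {y2, ¬y5, ¬y7} — y2 is true.
  8. {¬y4, ¬y5, y6} — y6 is true.
  9. {y7, y1} — y7 is true.
  10. {y6, ¬y9, y7} — y7 is true.
  11. {y6, ¬y2, ¬y9} — y6 is true.
  12. {¬y6, y5, y4} — y4 is true.
  13. {y4, ¬y9} — y4 is true.
  14. {¬y3, y5, ¬y7} — y5 is true.
  15. {¬y6, y5} — y5 is true.
  16. {y1, y2} — y2 is true.
  17. {y5, ¬y2, y3} — y3 is true.
  18. {¬y4, ¬y1} — ¬y1 is true.
  19. {y5, ¬y7, ¬y1} — y5 is true.
  20. {¬y7, ¬y2, y8} — y8 is true.
  21. {¬y8, ¬y9, ¬y4} — ¬y9 is true.
  22. {y4, y8} — y8 is true.

y1=False, y2=True, y3=True, y4=True, y5=True, y6=True, y7=True, y8=True, y9=False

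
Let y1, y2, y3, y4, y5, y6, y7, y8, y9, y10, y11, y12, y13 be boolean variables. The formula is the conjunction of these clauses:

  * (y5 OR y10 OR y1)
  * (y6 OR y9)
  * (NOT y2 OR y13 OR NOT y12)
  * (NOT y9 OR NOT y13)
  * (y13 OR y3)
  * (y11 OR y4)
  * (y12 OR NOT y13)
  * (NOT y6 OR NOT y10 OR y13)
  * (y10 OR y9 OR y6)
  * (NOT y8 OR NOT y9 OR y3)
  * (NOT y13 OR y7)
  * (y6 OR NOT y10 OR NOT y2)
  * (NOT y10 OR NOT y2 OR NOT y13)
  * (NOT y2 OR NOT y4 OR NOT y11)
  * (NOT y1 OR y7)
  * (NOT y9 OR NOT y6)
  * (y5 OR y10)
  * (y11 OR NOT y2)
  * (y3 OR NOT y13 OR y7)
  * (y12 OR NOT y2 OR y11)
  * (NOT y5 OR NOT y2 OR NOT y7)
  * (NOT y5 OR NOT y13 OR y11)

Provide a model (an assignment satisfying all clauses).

y1=T, y2=F, y3=T, y4=F, y5=T, y6=T, y7=T, y8=F, y9=F, y10=F, y11=T, y12=T, y13=T

Check each clause:
  1. (y10 OR y1 OR y5) — y1 is true.
  2. (y6 OR y9) — y6 is true.
  3. (NOT y12 OR NOT y2 OR y13) — y13 is true.
  4. (NOT y9 OR NOT y13) — NOT y9 is true.
  5. (y3 OR y13) — y3 is true.
  6. (y4 OR y11) — y11 is true.
  7. (NOT y13 OR y12) — y12 is true.
  8. (y13 OR NOT y10 OR NOT y6) — y13 is true.
  9. (y10 OR y9 OR y6) — y6 is true.
  10. (NOT y9 OR NOT y8 OR y3) — NOT y8 is true.
  11. (y7 OR NOT y13) — y7 is true.
  12. (NOT y10 OR NOT y2 OR y6) — NOT y10 is true.
  13. (NOT y10 OR NOT y2 OR NOT y13) — NOT y10 is true.
  14. (NOT y11 OR NOT y2 OR NOT y4) — NOT y4 is true.
  15. (NOT y1 OR y7) — y7 is true.
  16. (NOT y9 OR NOT y6) — NOT y9 is true.
  17. (y10 OR y5) — y5 is true.
  18. (NOT y2 OR y11) — y11 is true.
  19. (y7 OR NOT y13 OR y3) — y3 is true.
  20. (NOT y2 OR y11 OR y12) — y11 is true.
  21. (NOT y2 OR NOT y5 OR NOT y7) — NOT y2 is true.
  22. (NOT y5 OR NOT y13 OR y11) — y11 is true.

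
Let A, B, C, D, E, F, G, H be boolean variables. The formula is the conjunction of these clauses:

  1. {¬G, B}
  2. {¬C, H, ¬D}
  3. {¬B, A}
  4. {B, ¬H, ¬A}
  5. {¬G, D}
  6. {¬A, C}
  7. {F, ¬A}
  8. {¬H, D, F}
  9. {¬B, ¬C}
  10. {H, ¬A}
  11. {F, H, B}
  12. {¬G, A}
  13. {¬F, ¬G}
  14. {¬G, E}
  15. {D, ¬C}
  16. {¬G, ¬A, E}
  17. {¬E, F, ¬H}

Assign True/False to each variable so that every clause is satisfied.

A=F, B=F, C=F, D=T, E=T, F=T, G=F, H=T

G occurs only negated in the remaining clauses — set G = False.
Set A = False and propagate.
  then B is forced to False.
The remaining clauses are satisfied by C = False, D = True, E = True, F = True, H = True.
Every clause has at least one true literal under this assignment.
Check each clause:
  1. {¬G, B} — ¬G is true.
  2. {¬D, ¬C, H} — H is true.
  3. {A, ¬B} — ¬B is true.
  4. {¬H, ¬A, B} — ¬A is true.
  5. {D, ¬G} — ¬G is true.
  6. {C, ¬A} — ¬A is true.
  7. {¬A, F} — F is true.
  8. {¬H, D, F} — D is true.
  9. {¬C, ¬B} — ¬C is true.
  10. {¬A, H} — H is true.
  11. {B, F, H} — H is true.
  12. {¬G, A} — ¬G is true.
  13. {¬G, ¬F} — ¬G is true.
  14. {E, ¬G} — ¬G is true.
  15. {¬C, D} — D is true.
  16. {¬A, ¬G, E} — ¬G is true.
  17. {¬H, ¬E, F} — F is true.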